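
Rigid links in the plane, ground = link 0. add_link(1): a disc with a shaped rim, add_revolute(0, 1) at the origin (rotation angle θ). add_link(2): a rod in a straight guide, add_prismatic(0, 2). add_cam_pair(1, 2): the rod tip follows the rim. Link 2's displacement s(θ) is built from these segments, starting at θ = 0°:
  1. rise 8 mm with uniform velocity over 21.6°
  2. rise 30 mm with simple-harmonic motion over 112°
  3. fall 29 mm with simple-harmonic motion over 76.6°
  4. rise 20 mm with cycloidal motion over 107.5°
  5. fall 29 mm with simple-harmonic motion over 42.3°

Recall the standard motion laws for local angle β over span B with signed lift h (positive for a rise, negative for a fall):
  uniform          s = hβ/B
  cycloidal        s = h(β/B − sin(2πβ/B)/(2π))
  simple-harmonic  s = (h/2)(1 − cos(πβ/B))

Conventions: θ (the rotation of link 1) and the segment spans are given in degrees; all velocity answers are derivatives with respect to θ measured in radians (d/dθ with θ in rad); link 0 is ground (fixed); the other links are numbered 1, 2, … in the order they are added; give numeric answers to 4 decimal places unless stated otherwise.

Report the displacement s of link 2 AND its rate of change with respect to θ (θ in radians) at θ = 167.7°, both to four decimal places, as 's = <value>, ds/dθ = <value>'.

segment 1 (0° to 21.6°, uniform, h = 8) is passed completely: s = 0.0000 + (8) = 8.0000
segment 2 (21.6° to 133.6°, simple-harmonic, h = 30) is passed completely: s = 8.0000 + (30) = 38.0000
θ = 167.7° falls in segment 3 (133.6° to 210.2°, simple-harmonic, h = -29): β = 167.7 − 133.6 = 34.1°, B = 76.6°; Δs = -29/2·(1 − cos(π·0.4452)) = -12.0146; s = 38.0000 − 12.0146 = 25.9854
velocity in seg [133.6°–210.2°] (simple-harmonic), θ in radians: β = 34.1° = 0.5952 rad, B = 76.6° = 1.3369 rad; ds/dθ = (πh/(2B)) sin(πβ/B) = (π·(-29)/(2·1.3369)) sin(π·0.4452) = -33.568854 mm/rad

s = 25.9854, ds/dθ = -33.5689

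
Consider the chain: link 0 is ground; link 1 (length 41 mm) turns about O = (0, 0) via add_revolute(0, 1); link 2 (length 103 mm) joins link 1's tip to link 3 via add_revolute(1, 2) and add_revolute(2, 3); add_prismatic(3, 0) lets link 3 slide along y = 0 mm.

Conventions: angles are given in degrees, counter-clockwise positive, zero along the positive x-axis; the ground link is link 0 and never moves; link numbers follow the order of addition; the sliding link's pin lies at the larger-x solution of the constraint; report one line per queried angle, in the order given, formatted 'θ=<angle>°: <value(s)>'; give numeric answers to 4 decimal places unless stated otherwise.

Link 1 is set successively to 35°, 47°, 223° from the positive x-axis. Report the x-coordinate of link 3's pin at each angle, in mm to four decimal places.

geometry: r = 41 mm, L = 103 mm, e = 0 mm
θ=35°: crank pin P = (r cos θ, r sin θ) = (33.585234, 23.516634)
θ=35°: h = r sin θ − e = 23.516634 − 0 = 23.516634
θ=35°: x = r cos θ + √(L² − h²) = 33.585234 + 100.279449 = 133.864683
θ=47°: crank pin P = (r cos θ, r sin θ) = (27.961933, 29.985502)
θ=47°: h = r sin θ − e = 29.985502 − 0 = 29.985502
θ=47°: x = r cos θ + √(L² − h²) = 27.961933 + 98.538671 = 126.500604
θ=223°: crank pin P = (r cos θ, r sin θ) = (-29.985502, -27.961933)
θ=223°: h = r sin θ − e = -27.961933 − 0 = -27.961933
θ=223°: x = r cos θ + √(L² − h²) = -29.985502 + 99.131883 = 69.146382

θ=35°: 133.8647
θ=47°: 126.5006
θ=223°: 69.1464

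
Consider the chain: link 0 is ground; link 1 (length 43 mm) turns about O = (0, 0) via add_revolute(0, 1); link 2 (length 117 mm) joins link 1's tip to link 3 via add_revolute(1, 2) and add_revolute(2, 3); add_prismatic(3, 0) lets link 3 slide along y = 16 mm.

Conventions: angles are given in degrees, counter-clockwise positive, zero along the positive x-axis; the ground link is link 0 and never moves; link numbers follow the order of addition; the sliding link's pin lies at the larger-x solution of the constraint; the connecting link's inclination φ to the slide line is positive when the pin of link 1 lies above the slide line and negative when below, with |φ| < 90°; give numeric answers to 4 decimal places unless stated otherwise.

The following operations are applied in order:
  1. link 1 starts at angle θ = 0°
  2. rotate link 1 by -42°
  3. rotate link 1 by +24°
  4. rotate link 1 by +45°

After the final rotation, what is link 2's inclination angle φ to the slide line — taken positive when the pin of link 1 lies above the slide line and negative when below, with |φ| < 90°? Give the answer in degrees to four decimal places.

geometry: r = 43 mm, L = 117 mm, e = 16 mm; θ starts at 0°
rotate link 1 by -42°: θ ← 0° -42° = -42°
rotate link 1 by +24°: θ ← -42° +24° = -18°
rotate link 1 by +45°: θ ← -18° +45° = 27°
h = r sin θ − e = 19.521591 − 16 = 3.521591
sin φ = h / L = 3.521591 / 117 = 0.03009907
φ = arcsin(0.03009907) = 1.724810°

1.7248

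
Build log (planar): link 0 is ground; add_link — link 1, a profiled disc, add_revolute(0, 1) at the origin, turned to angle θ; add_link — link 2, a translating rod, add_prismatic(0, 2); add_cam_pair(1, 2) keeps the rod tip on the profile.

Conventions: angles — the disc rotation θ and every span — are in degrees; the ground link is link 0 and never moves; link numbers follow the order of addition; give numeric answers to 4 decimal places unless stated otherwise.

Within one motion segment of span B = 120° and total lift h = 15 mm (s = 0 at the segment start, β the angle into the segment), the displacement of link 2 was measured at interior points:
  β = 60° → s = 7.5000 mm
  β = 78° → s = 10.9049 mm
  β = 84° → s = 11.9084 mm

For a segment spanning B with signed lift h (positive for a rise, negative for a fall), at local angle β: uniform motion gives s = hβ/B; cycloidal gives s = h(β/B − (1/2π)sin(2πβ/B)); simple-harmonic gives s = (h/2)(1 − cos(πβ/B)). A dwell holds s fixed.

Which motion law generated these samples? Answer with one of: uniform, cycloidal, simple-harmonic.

candidates at β/B = r: uniform s = h·r (linear in β); cycloidal s = h·(r − sin(2πr)/(2π)); simple-harmonic s = (h/2)(1 − cos(πr))
β=60°: printed 7.5000 | uniform 7.5000, cycloidal 7.5000, simple-harmonic 7.5000
β=78°: printed 10.9049 | uniform 9.7500, cycloidal 11.6814, simple-harmonic 10.9049
β=84°: printed 11.9084 | uniform 10.5000, cycloidal 12.7705, simple-harmonic 11.9084
only one law matches every sample → simple-harmonic

simple-harmonic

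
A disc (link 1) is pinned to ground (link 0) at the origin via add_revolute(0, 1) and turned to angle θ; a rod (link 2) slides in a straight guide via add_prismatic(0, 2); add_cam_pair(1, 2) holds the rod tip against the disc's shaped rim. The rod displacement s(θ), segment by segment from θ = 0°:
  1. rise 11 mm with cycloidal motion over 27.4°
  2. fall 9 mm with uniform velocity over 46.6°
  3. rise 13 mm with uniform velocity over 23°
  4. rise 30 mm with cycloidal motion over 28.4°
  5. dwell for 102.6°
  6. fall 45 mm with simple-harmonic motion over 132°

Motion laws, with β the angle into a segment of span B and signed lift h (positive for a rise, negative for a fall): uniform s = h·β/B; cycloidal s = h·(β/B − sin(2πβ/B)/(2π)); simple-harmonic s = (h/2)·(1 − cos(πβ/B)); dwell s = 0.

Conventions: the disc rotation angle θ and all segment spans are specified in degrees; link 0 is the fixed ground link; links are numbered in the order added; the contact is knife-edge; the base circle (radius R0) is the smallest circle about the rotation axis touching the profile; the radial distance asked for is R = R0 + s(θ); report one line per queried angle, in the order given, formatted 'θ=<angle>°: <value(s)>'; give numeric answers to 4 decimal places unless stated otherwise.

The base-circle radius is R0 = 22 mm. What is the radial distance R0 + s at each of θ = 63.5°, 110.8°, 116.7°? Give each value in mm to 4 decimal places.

segment 1 (0° to 27.4°, cycloidal, h = 11) is passed completely: s = 0.0000 + (11) = 11.0000
θ = 63.5° falls in segment 2 (27.4° to 74°, uniform, h = -9): β = 63.5 − 27.4 = 36.1°, B = 46.6°; Δs = -9·36.1/46.6 = -6.9721; s = 11.0000 − 6.9721 = 4.0279
segment 2 (27.4° to 74°, uniform, h = -9) is passed completely: s = 11.0000 + (-9) = 2.0000
segment 3 (74° to 97°, uniform, h = 13) is passed completely: s = 2.0000 + (13) = 15.0000
θ = 110.8° falls in segment 4 (97° to 125.4°, cycloidal, h = 30): β = 110.8 − 97 = 13.8°, B = 28.4°; Δs = 30·(0.4859 − sin(2π·0.4859)/(2π)) = 14.1555; s = 15.0000 + 14.1555 = 29.1555
θ = 116.7° falls in segment 4 (97° to 125.4°, cycloidal, h = 30): β = 116.7 − 97 = 19.7°, B = 28.4°; Δs = 30·(0.6937 − sin(2π·0.6937)/(2π)) = 25.2885; s = 15.0000 + 25.2885 = 40.2885
θ=63.5°: R = R0 + s = 22 + 4.0279 = 26.0279
θ=110.8°: R = R0 + s = 22 + 29.1555 = 51.1555
θ=116.7°: R = R0 + s = 22 + 40.2885 = 62.2885

θ=63.5°: 26.0279
θ=110.8°: 51.1555
θ=116.7°: 62.2885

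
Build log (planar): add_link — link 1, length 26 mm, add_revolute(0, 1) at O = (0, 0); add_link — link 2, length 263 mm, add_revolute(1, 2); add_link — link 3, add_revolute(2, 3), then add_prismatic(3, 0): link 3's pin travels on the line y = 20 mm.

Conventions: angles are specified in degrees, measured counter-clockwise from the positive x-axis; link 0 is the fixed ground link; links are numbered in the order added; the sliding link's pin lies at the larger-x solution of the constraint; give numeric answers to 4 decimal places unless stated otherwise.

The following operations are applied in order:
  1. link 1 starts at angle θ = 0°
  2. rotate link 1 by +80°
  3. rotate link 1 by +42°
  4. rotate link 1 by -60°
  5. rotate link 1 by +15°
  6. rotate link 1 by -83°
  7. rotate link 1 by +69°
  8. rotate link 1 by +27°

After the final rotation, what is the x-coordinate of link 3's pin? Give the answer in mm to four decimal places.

geometry: r = 26 mm, L = 263 mm, e = 20 mm; θ starts at 0°
rotate link 1 by +80°: θ ← 0° +80° = 80°
rotate link 1 by +42°: θ ← 80° +42° = 122°
rotate link 1 by -60°: θ ← 122° -60° = 62°
rotate link 1 by +15°: θ ← 62° +15° = 77°
rotate link 1 by -83°: θ ← 77° -83° = -6°
rotate link 1 by +69°: θ ← -6° +69° = 63°
rotate link 1 by +27°: θ ← 63° +27° = 90°
crank pin P = (r cos θ, r sin θ) = (0.000000, 26.000000)
h = r sin θ − e = 26.000000 − 20 = 6.000000
x = r cos θ + √(L² − h²) = 0.000000 + 262.931550 = 262.931550

262.9316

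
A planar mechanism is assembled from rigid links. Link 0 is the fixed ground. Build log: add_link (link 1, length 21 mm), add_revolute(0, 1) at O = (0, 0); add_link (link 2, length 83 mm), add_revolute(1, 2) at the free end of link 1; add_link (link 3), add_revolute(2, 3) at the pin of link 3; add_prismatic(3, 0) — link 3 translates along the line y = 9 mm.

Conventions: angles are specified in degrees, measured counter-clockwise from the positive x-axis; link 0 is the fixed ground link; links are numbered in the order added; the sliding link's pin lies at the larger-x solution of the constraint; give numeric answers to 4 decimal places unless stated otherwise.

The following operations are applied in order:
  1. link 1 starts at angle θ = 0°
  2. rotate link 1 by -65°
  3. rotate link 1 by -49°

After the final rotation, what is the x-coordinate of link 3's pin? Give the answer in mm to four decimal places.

geometry: r = 21 mm, L = 83 mm, e = 9 mm; θ starts at 0°
rotate link 1 by -65°: θ ← 0° -65° = -65°
rotate link 1 by -49°: θ ← -65° -49° = -114°
crank pin P = (r cos θ, r sin θ) = (-8.541470, -19.184455)
h = r sin θ − e = -19.184455 − 9 = -28.184455
x = r cos θ + √(L² − h²) = -8.541470 + 78.068153 = 69.526684

69.5267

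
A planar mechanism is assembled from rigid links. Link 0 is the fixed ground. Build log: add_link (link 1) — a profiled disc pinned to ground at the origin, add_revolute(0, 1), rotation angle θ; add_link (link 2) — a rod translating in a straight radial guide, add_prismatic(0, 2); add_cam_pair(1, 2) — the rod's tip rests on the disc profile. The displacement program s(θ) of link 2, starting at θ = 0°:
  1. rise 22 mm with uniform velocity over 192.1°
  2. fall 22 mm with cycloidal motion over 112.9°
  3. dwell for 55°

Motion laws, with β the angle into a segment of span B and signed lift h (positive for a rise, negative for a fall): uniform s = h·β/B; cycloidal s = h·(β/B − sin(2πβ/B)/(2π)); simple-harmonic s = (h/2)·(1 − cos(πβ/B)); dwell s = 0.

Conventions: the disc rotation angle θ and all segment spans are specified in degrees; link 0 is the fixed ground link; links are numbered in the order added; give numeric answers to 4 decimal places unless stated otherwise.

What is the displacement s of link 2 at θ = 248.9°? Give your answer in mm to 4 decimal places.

seg 1 [0°–192.1°] uniform, h=22: full span → s += 22 → s = 22.0000
seg 2 [192.1°–305°] cycloidal, h=-22: θ=248.9° here. β=56.8, B=112.9. -22·(0.5031 − sin(2π·0.5031)/(2π)) = -11.1364 → s = 10.8636

10.8636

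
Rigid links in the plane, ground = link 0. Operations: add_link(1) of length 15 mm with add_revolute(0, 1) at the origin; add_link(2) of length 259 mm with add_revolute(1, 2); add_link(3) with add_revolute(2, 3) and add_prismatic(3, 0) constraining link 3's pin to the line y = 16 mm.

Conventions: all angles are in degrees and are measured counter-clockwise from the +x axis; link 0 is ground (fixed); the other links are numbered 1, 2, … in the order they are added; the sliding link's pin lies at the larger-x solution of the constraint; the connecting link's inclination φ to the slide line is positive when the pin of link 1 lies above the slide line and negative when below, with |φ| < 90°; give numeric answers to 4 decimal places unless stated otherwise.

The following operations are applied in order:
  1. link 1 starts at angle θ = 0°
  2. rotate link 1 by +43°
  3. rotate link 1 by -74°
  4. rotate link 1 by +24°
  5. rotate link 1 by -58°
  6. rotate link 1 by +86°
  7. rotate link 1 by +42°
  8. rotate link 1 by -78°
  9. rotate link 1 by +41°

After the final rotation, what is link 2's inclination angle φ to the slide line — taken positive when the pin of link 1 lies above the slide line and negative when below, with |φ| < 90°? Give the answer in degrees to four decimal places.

geometry: r = 15 mm, L = 259 mm, e = 16 mm; θ starts at 0°
rotate link 1 by +43°: θ ← 0° +43° = 43°
rotate link 1 by -74°: θ ← 43° -74° = -31°
rotate link 1 by +24°: θ ← -31° +24° = -7°
rotate link 1 by -58°: θ ← -7° -58° = -65°
rotate link 1 by +86°: θ ← -65° +86° = 21°
rotate link 1 by +42°: θ ← 21° +42° = 63°
rotate link 1 by -78°: θ ← 63° -78° = -15°
rotate link 1 by +41°: θ ← -15° +41° = 26°
h = r sin θ − e = 6.575567 − 16 = -9.424433
sin φ = h / L = -9.424433 / 259 = -0.03638777
φ = arcsin(-0.03638777) = -2.085326°

-2.0853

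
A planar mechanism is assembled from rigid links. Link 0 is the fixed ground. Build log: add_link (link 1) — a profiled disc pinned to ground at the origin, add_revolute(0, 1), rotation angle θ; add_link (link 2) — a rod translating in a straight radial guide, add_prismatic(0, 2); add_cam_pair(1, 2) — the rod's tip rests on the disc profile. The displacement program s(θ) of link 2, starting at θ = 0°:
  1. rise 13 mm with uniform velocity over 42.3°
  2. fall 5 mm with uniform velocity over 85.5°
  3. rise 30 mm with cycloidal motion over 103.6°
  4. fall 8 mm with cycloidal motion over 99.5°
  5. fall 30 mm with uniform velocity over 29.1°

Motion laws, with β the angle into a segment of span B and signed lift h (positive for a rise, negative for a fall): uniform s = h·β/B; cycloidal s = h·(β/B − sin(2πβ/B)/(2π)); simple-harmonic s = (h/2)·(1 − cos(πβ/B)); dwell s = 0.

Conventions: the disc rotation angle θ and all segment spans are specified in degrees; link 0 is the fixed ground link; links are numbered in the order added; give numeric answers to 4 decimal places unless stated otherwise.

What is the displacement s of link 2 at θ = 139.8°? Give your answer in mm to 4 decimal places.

seg 1 [0°–42.3°] uniform, h=13: full span → s += 13 → s = 13.0000
seg 2 [42.3°–127.8°] uniform, h=-5: full span → s += -5 → s = 8.0000
seg 3 [127.8°–231.4°] cycloidal, h=30: θ=139.8° here. β=12, B=103.6. 30·(0.1158 − sin(2π·0.1158)/(2π)) = 0.2987 → s = 8.2987

8.2987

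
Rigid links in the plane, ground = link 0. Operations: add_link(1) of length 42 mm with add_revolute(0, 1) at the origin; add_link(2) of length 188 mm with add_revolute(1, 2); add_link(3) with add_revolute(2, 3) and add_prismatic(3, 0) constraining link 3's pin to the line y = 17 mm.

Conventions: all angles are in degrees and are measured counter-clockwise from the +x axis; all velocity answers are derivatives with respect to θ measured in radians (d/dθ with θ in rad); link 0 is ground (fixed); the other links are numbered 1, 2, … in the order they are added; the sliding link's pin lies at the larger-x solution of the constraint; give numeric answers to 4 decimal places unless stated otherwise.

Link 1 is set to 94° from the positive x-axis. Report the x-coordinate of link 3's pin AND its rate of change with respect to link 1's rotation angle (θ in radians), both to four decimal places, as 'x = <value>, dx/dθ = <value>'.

geometry: r = 42 mm, L = 188 mm, e = 17 mm
crank pin P = (r cos θ, r sin θ) = (-2.929772, 41.897690)
h = r sin θ − e = 41.897690 − 17 = 24.897690
x = r cos θ + √(L² − h²) = -2.929772 + 186.344050 = 183.414278
dx/dθ = −r sin θ − h·r cos θ/√(L² − h²) (θ in radians; h = 24.897690) = -41.506239

x = 183.4143, dx/dθ = -41.5062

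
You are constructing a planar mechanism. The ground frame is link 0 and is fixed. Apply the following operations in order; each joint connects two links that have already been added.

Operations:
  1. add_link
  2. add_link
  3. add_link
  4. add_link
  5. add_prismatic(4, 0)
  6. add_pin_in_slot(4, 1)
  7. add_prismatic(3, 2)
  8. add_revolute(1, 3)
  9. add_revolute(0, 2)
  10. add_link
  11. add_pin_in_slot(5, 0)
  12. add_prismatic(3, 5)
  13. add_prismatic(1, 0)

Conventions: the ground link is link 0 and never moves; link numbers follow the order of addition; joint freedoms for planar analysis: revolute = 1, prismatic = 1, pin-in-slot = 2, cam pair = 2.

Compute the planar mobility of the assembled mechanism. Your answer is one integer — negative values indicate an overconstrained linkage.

ground; <1,0,0>
#1 <2,0,0>
#2 <3,0,0>
#3 <4,0,0>
#4 <5,0,0>
P:4↔0 J1 <5,1,0>
PS:4↔1 J2 <5,1,1>
P:3↔2 J1 <5,2,1>
R:1↔3 J1 <5,3,1>
R:0↔2 J1 <5,4,1>
#5 <6,4,1>
PS:5↔0 J2 <6,4,2>
P:3↔5 J1 <6,5,2>
P:1↔0 J1 <6,6,2>
3×5 − 2×6 − 1×2 = 1

M = 1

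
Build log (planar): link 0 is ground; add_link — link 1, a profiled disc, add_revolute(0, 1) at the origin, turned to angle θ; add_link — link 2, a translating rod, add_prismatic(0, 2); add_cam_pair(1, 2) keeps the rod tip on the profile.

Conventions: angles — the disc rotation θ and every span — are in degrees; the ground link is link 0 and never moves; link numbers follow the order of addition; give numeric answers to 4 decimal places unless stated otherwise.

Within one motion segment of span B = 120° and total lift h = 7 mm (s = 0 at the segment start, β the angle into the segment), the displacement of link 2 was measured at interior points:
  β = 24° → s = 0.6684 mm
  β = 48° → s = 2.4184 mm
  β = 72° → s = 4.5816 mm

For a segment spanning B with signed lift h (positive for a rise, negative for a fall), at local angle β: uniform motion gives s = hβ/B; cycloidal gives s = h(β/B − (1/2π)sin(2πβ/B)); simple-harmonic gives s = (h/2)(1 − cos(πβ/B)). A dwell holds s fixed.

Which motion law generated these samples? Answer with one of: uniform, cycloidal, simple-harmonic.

candidates at β/B = r: uniform s = h·r (linear in β); cycloidal s = h·(r − sin(2πr)/(2π)); simple-harmonic s = (h/2)(1 − cos(πr))
β=24°: printed 0.6684 | uniform 1.4000, cycloidal 0.3404, simple-harmonic 0.6684
β=48°: printed 2.4184 | uniform 2.8000, cycloidal 2.1452, simple-harmonic 2.4184
β=72°: printed 4.5816 | uniform 4.2000, cycloidal 4.8548, simple-harmonic 4.5816
only one law matches every sample → simple-harmonic

simple-harmonic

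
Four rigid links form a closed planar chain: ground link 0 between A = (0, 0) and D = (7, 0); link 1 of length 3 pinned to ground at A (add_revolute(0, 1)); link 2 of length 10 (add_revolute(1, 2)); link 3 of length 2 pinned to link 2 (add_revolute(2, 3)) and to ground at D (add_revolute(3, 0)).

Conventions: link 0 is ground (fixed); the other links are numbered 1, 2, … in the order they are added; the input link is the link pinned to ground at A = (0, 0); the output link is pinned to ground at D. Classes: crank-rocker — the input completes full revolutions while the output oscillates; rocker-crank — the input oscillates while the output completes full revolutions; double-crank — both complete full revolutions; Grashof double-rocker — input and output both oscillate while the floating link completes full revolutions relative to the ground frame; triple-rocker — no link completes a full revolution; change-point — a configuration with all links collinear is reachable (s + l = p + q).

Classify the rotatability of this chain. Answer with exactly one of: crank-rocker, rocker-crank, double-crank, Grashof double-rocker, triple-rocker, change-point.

lengths: ground=7, input=3, coupler=10, output=2
sorted: s=2 (shortest), l=10 (longest), p+q=10
s + l = 12 vs p + q = 10
s + l > p + q → non-Grashof → no link fully rotates → triple-rocker

triple-rocker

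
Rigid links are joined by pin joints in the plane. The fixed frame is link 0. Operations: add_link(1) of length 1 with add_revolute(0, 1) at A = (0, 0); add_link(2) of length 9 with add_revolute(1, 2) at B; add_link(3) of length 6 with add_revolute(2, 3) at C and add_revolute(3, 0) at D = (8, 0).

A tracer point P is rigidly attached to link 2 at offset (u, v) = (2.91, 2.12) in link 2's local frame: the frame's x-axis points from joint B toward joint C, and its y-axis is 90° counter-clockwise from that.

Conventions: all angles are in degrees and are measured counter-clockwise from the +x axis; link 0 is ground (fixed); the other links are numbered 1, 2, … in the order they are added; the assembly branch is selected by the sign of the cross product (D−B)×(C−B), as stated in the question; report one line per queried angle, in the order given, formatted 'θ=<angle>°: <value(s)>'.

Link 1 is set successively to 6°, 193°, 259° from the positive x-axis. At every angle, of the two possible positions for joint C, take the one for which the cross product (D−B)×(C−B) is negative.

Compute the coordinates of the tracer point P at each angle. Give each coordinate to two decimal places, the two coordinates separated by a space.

A=(0,0), D=(8.00,0)
θ=6°: B = A + 1.00·(cos6°, sin6°) = (0.9945, 0.1045)
θ=6°: |BD| = 7.0063
θ=6°: circle(B,9.00) ∩ circle(D,6.00): a=6.7145, h=5.9929
θ=6°:   candidates: C₊=(7.7977,5.9966) cross=41.988; C₋=(7.6189,-5.9879) cross=-41.988
θ=6°:   branch - wants cross < 0 → take C=(7.6189,-5.9879) (cross=-41.988)
θ=6°: ex = (C−B)/|BC| = (0.7360,-0.6769); ey = (0.6769,0.7360)
θ=6°: P = B + 2.91·ex + 2.12·ey = (4.5715,-0.3049)
θ=193°: B = A + 1.00·(cos193°, sin193°) = (-0.9744, -0.2250)
θ=193°: |BD| = 8.9772
θ=193°: circle(B,9.00) ∩ circle(D,6.00): a=6.9949, h=5.6631
θ=193°:   candidates: C₊=(5.8765,5.6117) cross=50.839; C₋=(6.1603,-5.7110) cross=-50.839
θ=193°:   branch - wants cross < 0 → take C=(6.1603,-5.7110) (cross=-50.839)
θ=193°: ex = (C−B)/|BC| = (0.7927,-0.6096); ey = (0.6096,0.7927)
θ=193°: P = B + 2.91·ex + 2.12·ey = (2.6248,-0.3182)
θ=259°: B = A + 1.00·(cos259°, sin259°) = (-0.1908, -0.9816)
θ=259°: |BD| = 8.2494
θ=259°: circle(B,9.00) ∩ circle(D,6.00): a=6.8522, h=5.8350
θ=259°:   candidates: C₊=(5.9183,5.6273) cross=48.136; C₋=(7.3070,-5.9598) cross=-48.136
θ=259°:   branch - wants cross < 0 → take C=(7.3070,-5.9598) (cross=-48.136)
θ=259°: ex = (C−B)/|BC| = (0.8331,-0.5531); ey = (0.5531,0.8331)
θ=259°: P = B + 2.91·ex + 2.12·ey = (3.4061,-0.8251)

θ=6°: 4.57 -0.30
θ=193°: 2.62 -0.32
θ=259°: 3.41 -0.83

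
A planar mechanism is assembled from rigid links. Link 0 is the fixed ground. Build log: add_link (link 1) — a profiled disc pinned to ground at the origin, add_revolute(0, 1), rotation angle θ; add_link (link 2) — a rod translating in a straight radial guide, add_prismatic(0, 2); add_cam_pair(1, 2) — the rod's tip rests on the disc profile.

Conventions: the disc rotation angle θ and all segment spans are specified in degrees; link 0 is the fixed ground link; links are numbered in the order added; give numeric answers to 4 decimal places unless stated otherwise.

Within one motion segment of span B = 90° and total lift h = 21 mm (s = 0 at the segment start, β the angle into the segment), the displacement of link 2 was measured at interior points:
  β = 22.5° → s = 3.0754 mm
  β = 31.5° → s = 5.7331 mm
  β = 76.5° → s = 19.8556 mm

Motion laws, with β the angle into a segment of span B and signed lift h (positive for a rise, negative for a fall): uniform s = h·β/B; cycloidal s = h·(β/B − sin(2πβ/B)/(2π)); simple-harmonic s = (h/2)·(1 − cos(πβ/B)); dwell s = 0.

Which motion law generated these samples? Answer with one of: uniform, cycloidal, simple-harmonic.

candidates at β/B = r: uniform s = h·r (linear in β); cycloidal s = h·(r − sin(2πr)/(2π)); simple-harmonic s = (h/2)(1 − cos(πr))
β=22.5°: printed 3.0754 | uniform 5.2500, cycloidal 1.9077, simple-harmonic 3.0754
β=31.5°: printed 5.7331 | uniform 7.3500, cycloidal 4.6461, simple-harmonic 5.7331
β=76.5°: printed 19.8556 | uniform 17.8500, cycloidal 20.5539, simple-harmonic 19.8556
only one law matches every sample → simple-harmonic

simple-harmonic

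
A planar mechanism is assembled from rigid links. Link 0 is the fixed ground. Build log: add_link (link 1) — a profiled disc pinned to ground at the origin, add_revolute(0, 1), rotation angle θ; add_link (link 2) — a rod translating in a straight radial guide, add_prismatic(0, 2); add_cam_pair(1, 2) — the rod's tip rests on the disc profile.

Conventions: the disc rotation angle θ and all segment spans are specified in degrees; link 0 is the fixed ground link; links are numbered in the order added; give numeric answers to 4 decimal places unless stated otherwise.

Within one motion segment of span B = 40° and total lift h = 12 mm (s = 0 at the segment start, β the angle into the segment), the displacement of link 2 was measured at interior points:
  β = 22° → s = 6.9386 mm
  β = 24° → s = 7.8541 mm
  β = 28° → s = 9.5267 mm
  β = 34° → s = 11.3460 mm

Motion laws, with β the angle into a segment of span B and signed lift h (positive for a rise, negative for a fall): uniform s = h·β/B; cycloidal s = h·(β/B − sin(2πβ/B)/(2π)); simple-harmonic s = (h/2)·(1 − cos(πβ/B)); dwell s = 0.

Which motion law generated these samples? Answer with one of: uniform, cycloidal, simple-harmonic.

candidates at β/B = r: uniform s = h·r (linear in β); cycloidal s = h·(r − sin(2πr)/(2π)); simple-harmonic s = (h/2)(1 − cos(πr))
β=22°: printed 6.9386 | uniform 6.6000, cycloidal 7.1902, simple-harmonic 6.9386
β=24°: printed 7.8541 | uniform 7.2000, cycloidal 8.3226, simple-harmonic 7.8541
β=28°: printed 9.5267 | uniform 8.4000, cycloidal 10.2164, simple-harmonic 9.5267
β=34°: printed 11.3460 | uniform 10.2000, cycloidal 11.7451, simple-harmonic 11.3460
only one law matches every sample → simple-harmonic

simple-harmonic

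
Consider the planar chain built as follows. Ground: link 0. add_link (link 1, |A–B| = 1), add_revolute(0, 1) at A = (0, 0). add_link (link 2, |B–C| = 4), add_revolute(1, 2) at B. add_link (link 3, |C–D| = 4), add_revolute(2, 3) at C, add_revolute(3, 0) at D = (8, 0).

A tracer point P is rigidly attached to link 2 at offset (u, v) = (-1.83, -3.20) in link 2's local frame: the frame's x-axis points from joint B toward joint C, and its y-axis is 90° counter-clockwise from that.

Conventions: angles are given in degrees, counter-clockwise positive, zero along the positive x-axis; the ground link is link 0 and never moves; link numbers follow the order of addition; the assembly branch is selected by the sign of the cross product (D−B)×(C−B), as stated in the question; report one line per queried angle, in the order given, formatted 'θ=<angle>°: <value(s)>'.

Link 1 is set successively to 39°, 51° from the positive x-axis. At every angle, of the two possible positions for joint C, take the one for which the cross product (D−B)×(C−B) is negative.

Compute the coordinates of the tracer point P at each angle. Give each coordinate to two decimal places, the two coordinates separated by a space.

A=(0,0), D=(8.00,0)
θ=39°: B = A + 1.00·(cos39°, sin39°) = (0.7771, 0.6293)
θ=39°: |BD| = 7.2502
θ=39°: circle(B,4.00) ∩ circle(D,4.00): a=3.6251, h=1.6907
θ=39°:   candidates: C₊=(4.5353,1.9990) cross=12.258; C₋=(4.2418,-1.3697) cross=-12.258
θ=39°:   branch - wants cross < 0 → take C=(4.2418,-1.3697) (cross=-12.258)
θ=39°: ex = (C−B)/|BC| = (0.8662,-0.4998); ey = (0.4998,0.8662)
θ=39°: P = B + -1.83·ex + -3.20·ey = (-2.4072,-1.2279)
θ=51°: B = A + 1.00·(cos51°, sin51°) = (0.6293, 0.7771)
θ=51°: |BD| = 7.4115
θ=51°: circle(B,4.00) ∩ circle(D,4.00): a=3.7058, h=1.5057
θ=51°:   candidates: C₊=(4.4725,1.8860) cross=11.160; C₋=(4.1568,-1.1089) cross=-11.160
θ=51°:   branch - wants cross < 0 → take C=(4.1568,-1.1089) (cross=-11.160)
θ=51°: ex = (C−B)/|BC| = (0.8819,-0.4715); ey = (0.4715,0.8819)
θ=51°: P = B + -1.83·ex + -3.20·ey = (-2.4933,-1.1820)

θ=39°: -2.41 -1.23
θ=51°: -2.49 -1.18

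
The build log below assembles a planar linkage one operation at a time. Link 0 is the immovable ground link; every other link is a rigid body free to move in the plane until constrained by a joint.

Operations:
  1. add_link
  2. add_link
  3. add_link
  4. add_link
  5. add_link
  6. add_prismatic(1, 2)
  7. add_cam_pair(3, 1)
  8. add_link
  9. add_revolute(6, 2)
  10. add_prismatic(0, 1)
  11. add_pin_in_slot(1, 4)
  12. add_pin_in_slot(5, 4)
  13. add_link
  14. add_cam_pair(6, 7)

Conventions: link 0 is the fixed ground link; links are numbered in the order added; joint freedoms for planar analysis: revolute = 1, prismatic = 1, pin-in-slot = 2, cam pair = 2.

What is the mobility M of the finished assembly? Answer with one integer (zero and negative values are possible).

(L,J1,J2)=(1,0,0); link0 fixed
link1: (2,0,0)
link2: (3,0,0)
link3: (4,0,0)
link4: (5,0,0)
link5: (6,0,0)
P 1-2 [J1]: (6,1,0)
C 3-1 [J2]: (6,1,1)
link6: (7,1,1)
R 6-2 [J1]: (7,2,1)
P 0-1 [J1]: (7,3,1)
PS 1-4 [J2]: (7,3,2)
PS 5-4 [J2]: (7,3,3)
link7: (8,3,3)
C 6-7 [J2]: (8,3,4)
Grübler: 3·7 − 2·3 − 4 = 11

M = 11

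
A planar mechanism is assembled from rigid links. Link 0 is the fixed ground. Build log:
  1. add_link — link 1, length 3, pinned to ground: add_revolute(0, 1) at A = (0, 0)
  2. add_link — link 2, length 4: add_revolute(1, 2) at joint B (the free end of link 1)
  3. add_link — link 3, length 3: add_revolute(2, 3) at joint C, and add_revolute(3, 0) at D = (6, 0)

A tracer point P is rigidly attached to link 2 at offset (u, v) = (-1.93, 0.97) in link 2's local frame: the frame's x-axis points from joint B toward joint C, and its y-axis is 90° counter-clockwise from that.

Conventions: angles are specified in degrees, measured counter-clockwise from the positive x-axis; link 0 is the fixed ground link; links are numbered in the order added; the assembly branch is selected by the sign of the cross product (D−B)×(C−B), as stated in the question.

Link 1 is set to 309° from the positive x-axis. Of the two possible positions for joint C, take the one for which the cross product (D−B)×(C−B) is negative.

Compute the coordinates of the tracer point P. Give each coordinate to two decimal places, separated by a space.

A=(0,0), D=(6.00,0)
B = A + 3.00·(cos309°, sin309°) = (1.8880, -2.3314)
|BD| = 4.7270
circle(B,4.00) ∩ circle(D,3.00): a=3.1039, h=2.5230
  candidates: C₊=(3.3437,1.3943) cross=11.926; C₋=(5.8325,-2.9953) cross=-11.926
  branch - wants cross < 0 → take C=(5.8325,-2.9953) (cross=-11.926)
ex = (C−B)/|BC| = (0.9861,-0.1660); ey = (0.1660,0.9861)
P = B + -1.93·ex + 0.97·ey = (0.1457,-1.0546)

0.15 -1.05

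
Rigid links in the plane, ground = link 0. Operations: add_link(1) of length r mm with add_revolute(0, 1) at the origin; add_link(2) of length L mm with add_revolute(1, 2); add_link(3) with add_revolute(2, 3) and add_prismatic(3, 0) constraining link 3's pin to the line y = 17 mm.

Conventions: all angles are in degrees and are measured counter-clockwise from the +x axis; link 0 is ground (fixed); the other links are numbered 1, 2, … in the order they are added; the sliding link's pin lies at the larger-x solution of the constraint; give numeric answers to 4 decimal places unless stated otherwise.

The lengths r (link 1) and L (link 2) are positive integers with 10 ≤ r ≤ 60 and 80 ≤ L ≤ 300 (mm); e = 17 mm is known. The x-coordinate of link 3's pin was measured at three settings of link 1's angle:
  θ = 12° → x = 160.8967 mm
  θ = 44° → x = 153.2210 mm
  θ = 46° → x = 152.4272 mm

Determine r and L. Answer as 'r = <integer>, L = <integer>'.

constraint per measurement: (x − r cos θ)² + (r sin θ − e)² = L²
subtracting the θ₁ and θ₂ equations cancels the r² and L² terms:
r = (x₁² − x₂²) / (2[(x₁cos θ₁ + e sin θ₁) − (x₂cos θ₂ + e sin θ₂)]) = 31.0002 → r = 31
L² = (x₁ − r cos θ₁)² + (r sin θ₁ − e)² = 17161.0044 → L = 131.0000 → L = 131
check at θ₃=46°: x = 152.4272 (printed 152.4272) ✓

r = 31, L = 131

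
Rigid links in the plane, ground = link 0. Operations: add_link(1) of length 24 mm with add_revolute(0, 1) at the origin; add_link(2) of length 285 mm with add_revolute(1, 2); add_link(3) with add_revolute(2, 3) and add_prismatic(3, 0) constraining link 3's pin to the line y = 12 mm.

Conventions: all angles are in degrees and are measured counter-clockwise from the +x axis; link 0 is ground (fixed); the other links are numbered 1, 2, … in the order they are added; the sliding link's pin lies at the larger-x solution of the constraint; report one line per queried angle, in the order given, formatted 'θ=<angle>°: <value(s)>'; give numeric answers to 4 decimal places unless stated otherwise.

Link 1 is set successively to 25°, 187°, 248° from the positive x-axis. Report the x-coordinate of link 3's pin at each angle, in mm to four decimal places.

geometry: r = 24 mm, L = 285 mm, e = 12 mm
θ=25°: crank pin P = (r cos θ, r sin θ) = (21.751387, 10.142838)
θ=25°: h = r sin θ − e = 10.142838 − 12 = -1.857162
θ=25°: x = r cos θ + √(L² − h²) = 21.751387 + 284.993949 = 306.745336
θ=187°: crank pin P = (r cos θ, r sin θ) = (-23.821108, -2.924864)
θ=187°: h = r sin θ − e = -2.924864 − 12 = -14.924864
θ=187°: x = r cos θ + √(L² − h²) = -23.821108 + 284.608939 = 260.787832
θ=248°: crank pin P = (r cos θ, r sin θ) = (-8.990558, -22.252413)
θ=248°: h = r sin θ − e = -22.252413 − 12 = -34.252413
θ=248°: x = r cos θ + √(L² − h²) = -8.990558 + 282.934219 = 273.943661

θ=25°: 306.7453
θ=187°: 260.7878
θ=248°: 273.9437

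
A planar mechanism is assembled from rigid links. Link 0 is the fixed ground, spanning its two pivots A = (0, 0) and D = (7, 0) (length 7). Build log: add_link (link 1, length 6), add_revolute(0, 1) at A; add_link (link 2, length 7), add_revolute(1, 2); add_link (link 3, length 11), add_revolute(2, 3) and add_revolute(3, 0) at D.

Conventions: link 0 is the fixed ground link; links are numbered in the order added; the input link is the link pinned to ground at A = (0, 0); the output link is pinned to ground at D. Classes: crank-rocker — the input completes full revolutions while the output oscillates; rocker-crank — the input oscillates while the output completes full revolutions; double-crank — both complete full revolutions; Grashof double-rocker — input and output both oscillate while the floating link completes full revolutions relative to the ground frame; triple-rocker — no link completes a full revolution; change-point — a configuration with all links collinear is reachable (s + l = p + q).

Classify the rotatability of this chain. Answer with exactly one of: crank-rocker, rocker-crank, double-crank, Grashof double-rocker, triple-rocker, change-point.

lengths: ground=7, input=6, coupler=7, output=11
sorted: s=6 (shortest), l=11 (longest), p+q=14
s + l = 17 vs p + q = 14
s + l > p + q → non-Grashof → no link fully rotates → triple-rocker

triple-rocker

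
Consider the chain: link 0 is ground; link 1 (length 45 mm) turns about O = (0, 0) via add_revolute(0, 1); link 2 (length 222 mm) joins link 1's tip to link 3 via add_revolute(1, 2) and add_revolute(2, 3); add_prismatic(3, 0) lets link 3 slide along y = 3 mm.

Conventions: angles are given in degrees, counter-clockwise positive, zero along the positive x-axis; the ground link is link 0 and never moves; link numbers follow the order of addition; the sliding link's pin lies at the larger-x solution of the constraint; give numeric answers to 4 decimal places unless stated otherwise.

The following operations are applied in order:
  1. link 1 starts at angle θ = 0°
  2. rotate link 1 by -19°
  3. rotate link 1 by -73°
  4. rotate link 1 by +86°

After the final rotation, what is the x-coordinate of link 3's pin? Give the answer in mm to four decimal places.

geometry: r = 45 mm, L = 222 mm, e = 3 mm; θ starts at 0°
rotate link 1 by -19°: θ ← 0° -19° = -19°
rotate link 1 by -73°: θ ← -19° -73° = -92°
rotate link 1 by +86°: θ ← -92° +86° = -6°
crank pin P = (r cos θ, r sin θ) = (44.753485, -4.703781)
h = r sin θ − e = -4.703781 − 3 = -7.703781
x = r cos θ + √(L² − h²) = 44.753485 + 221.866293 = 266.619778

266.6198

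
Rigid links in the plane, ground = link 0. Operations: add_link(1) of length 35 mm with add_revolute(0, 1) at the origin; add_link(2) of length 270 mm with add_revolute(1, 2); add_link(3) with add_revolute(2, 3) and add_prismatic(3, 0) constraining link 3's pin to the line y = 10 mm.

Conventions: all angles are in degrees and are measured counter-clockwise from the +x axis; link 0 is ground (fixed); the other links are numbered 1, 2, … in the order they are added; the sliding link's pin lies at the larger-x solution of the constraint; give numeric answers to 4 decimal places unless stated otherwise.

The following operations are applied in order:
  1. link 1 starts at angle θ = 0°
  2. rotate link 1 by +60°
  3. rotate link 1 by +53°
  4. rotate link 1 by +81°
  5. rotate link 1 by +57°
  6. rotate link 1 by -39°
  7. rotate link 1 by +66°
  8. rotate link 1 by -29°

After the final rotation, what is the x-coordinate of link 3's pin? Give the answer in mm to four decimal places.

geometry: r = 35 mm, L = 270 mm, e = 10 mm; θ starts at 0°
rotate link 1 by +60°: θ ← 0° +60° = 60°
rotate link 1 by +53°: θ ← 60° +53° = 113°
rotate link 1 by +81°: θ ← 113° +81° = 194°
rotate link 1 by +57°: θ ← 194° +57° = 251°
rotate link 1 by -39°: θ ← 251° -39° = 212°
rotate link 1 by +66°: θ ← 212° +66° = 278°
rotate link 1 by -29°: θ ← 278° -29° = 249°
crank pin P = (r cos θ, r sin θ) = (-12.542878, -32.675315)
h = r sin θ − e = -32.675315 − 10 = -42.675315
x = r cos θ + √(L² − h²) = -12.542878 + 266.606109 = 254.063231

254.0632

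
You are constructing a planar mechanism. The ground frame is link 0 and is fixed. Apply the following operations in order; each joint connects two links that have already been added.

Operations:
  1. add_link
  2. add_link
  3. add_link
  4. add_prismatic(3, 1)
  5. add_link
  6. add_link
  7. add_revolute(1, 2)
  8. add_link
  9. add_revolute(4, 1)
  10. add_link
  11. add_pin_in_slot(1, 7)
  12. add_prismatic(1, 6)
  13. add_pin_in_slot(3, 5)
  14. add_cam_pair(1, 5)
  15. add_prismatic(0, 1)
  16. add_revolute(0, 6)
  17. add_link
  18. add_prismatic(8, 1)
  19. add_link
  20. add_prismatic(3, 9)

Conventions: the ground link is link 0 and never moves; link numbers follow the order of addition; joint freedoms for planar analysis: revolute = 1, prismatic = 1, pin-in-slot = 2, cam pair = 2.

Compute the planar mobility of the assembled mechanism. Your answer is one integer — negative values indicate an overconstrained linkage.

link 0 = ground. State L|J1|J2 = 1|0|0
+link1  2|0|0
+link2  3|0|0
+link3  4|0|0
P(3,1) f=1→J1  4|1|0
+link4  5|1|0
+link5  6|1|0
R(1,2) f=1→J1  6|2|0
+link6  7|2|0
R(4,1) f=1→J1  7|3|0
+link7  8|3|0
PS(1,7) f=2→J2  8|3|1
P(1,6) f=1→J1  8|4|1
PS(3,5) f=2→J2  8|4|2
C(1,5) f=2→J2  8|4|3
P(0,1) f=1→J1  8|5|3
R(0,6) f=1→J1  8|6|3
+link8  9|6|3
P(8,1) f=1→J1  9|7|3
+link9  10|7|3
P(3,9) f=1→J1  10|8|3
M = 3(10−1)−2·8−3 = 27−16−3 = 8

M = 8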